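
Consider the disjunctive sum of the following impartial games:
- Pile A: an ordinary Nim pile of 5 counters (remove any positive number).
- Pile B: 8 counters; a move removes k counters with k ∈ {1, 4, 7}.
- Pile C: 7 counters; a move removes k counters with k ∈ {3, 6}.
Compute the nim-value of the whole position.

7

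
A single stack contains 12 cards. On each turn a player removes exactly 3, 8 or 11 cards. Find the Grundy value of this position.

2

Build the Grundy sequence with g(k) = mex{g(k−s) : s ∈ {3, 8, 11}, s ≤ k}:
k:     0  1  2  3  4  5  6  7  8  9 10 11 12
g(k):  0  0  0  1  1  1  0  0  2  1  1  3  2
So g(12) = 2.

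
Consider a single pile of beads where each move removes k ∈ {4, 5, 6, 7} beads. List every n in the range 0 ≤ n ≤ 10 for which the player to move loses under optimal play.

0, 1, 2, 3

Build the Grundy sequence with g(k) = mex{g(k−s) : s ∈ {4, 5, 6, 7}, s ≤ k}:
g(0) = mex{} = 0
g(1) = mex{} = 0
g(2) = mex{} = 0
g(3) = mex{} = 0
g(4) = mex{0} = 1
g(5) = mex{0} = 1
g(6) = mex{0} = 1
g(7) = mex{0} = 1
g(8) = mex{0,1} = 2
g(9) = mex{0,1} = 2
g(10) = mex{0,1} = 2
The P-positions (g = 0) in 0..10 are 0, 1, 2, 3.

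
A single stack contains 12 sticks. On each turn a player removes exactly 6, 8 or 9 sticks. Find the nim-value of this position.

Build the Grundy sequence with g(k) = mex{g(k−s) : s ∈ {6, 8, 9}, s ≤ k}:
g(0) = mex{} = 0
g(1) = mex{} = 0
g(2) = mex{} = 0
g(3) = mex{} = 0
g(4) = mex{} = 0
g(5) = mex{} = 0
g(6) = mex{0} = 1
g(7) = mex{0} = 1
g(8) = mex{0} = 1
g(9) = mex{0} = 1
g(10) = mex{0} = 1
g(11) = mex{0} = 1
g(12) = mex{0,1} = 2
So g(12) = 2.

2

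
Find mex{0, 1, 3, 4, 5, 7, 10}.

2

The values 0, 1 are all present; 2 is the first non-negative integer missing from the set.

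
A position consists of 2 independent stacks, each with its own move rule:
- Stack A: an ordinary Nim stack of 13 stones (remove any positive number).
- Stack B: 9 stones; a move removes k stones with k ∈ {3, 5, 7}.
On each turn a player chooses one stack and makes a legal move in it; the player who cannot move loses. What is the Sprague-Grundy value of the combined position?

Stack A is a plain Nim stack of size 13, so its Grundy value is 13.
Grundy values for stack B (subtraction set {3, 5, 7}):
k:     0  1  2  3  4  5  6  7  8  9
g(k):  0  0  0  1  1  1  2  2  2  3
So g(9) = 3.
By the Sprague-Grundy theorem, the Grundy value of a sum of independent games is the XOR of the component values.
Combined value = 13 XOR 3 = 14.

14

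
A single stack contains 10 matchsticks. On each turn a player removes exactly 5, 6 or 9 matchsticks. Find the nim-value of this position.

Grundy values for subtraction set {5, 6, 9}:
k:     0  1  2  3  4  5  6  7  8  9 10
g(k):  0  0  0  0  0  1  1  1  1  1  2
So g(10) = 2.

2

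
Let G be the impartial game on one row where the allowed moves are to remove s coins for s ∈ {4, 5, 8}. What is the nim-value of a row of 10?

2

Grundy values for subtraction set {4, 5, 8}:
k:     0  1  2  3  4  5  6  7  8  9 10
g(k):  0  0  0  0  1  1  1  1  2  2  2
So g(10) = 2.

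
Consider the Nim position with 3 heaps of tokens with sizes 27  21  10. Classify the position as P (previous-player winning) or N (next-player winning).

N-position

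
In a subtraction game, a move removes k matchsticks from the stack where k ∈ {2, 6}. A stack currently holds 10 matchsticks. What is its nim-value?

Grundy values for subtraction set {2, 6}:
g(0) = mex{} = 0
g(1) = mex{} = 0
g(2) = mex{0} = 1
g(3) = mex{0} = 1
g(4) = mex{1} = 0
g(5) = mex{1} = 0
g(6) = mex{0} = 1
g(7) = mex{0} = 1
g(8) = mex{1} = 0
g(9) = mex{1} = 0
g(10) = mex{0} = 1
So g(10) = 1.

1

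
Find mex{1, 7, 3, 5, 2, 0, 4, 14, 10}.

6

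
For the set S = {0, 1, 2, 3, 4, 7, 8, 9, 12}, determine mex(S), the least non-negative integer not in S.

5

The values 0, 1, 2, 3, 4 are all present; 5 is the first non-negative integer missing from the set.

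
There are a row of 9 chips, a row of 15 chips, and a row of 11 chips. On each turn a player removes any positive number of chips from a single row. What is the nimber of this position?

13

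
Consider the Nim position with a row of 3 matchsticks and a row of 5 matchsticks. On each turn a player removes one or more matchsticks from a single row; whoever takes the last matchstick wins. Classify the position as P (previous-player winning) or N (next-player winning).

N-position

Bitwise XOR of the heap sizes:
  011  (3)
  101  (5)
  ---
  110  (6)
The nim-sum is 6 ≠ 0, so this is an N-position: the player to move can win.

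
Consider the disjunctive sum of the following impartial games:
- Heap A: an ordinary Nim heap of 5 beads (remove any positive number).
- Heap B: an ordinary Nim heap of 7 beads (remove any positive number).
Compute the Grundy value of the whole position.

Heap A is a plain Nim heap of size 5, so its Grundy value is 5.
Heap B is a plain Nim heap of size 7, so its Grundy value is 7.
By the Sprague-Grundy theorem, the Grundy value of a sum of independent games is the XOR of the component values.
Combined value = 5 XOR 7 = 2.

2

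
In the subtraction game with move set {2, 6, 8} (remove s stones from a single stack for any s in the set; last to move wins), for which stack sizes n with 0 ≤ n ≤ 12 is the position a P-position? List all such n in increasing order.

0, 1, 4, 5

Grundy values for subtraction set {2, 6, 8}:
g(0) = mex{} = 0
g(1) = mex{} = 0
g(2) = mex{0} = 1
g(3) = mex{0} = 1
g(4) = mex{1} = 0
g(5) = mex{1} = 0
g(6) = mex{0} = 1
g(7) = mex{0} = 1
g(8) = mex{0,1} = 2
g(9) = mex{0,1} = 2
g(10) = mex{0,1,2} = 3
g(11) = mex{0,1,2} = 3
g(12) = mex{0,1,3} = 2
The P-positions (g = 0) in 0..12 are 0, 1, 4, 5.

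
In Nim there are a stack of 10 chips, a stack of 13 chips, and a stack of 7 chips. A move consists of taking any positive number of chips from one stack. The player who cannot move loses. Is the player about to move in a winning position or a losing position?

Compute the nim-sum pairwise:
10 ^ 13 = 7
7 ^ 7 = 0
The nim-sum is 0, so this is a P-position: the player to move is in a losing position under optimal play.

Losing position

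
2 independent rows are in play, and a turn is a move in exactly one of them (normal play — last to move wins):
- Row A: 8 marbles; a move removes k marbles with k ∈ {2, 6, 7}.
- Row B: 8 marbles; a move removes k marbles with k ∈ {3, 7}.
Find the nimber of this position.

0

Build the Grundy sequence for row A with g(k) = mex{g(k−s) : s ∈ {2, 6, 7}, s ≤ k}:
g(0) = mex{} = 0
g(1) = mex{} = 0
g(2) = mex{0} = 1
g(3) = mex{0} = 1
g(4) = mex{1} = 0
g(5) = mex{1} = 0
g(6) = mex{0} = 1
g(7) = mex{0} = 1
g(8) = mex{0,1} = 2
So g(8) = 2.
Build the Grundy sequence for row B with g(k) = mex{g(k−s) : s ∈ {3, 7}, s ≤ k}:
g(0) = mex{} = 0
g(1) = mex{} = 0
g(2) = mex{} = 0
g(3) = mex{0} = 1
g(4) = mex{0} = 1
g(5) = mex{0} = 1
g(6) = mex{1} = 0
g(7) = mex{0,1} = 2
g(8) = mex{0,1} = 2
So g(8) = 2.
The value of a disjunctive sum is the nim-sum of the parts.
Combined value = 2 XOR 2 = 0.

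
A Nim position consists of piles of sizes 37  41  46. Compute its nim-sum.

34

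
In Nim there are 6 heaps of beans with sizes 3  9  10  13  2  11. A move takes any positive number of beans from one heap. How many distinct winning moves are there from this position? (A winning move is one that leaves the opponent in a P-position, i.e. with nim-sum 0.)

1

Compute the nim-sum pairwise:
3 XOR 9 = 10
10 XOR 10 = 0
0 XOR 13 = 13
13 XOR 2 = 15
15 XOR 11 = 4
The overall nim-sum is X = 4. A heap of size p has a winning move iff p XOR X < p (reduce it to p XOR X).
  3: 3 XOR 4 = 7 ≥ 3 — no move.
  9: 9 XOR 4 = 13 ≥ 9 — no move.
  10: 10 XOR 4 = 14 ≥ 10 — no move.
  13: 13 XOR 4 = 9 < 13 — winning move (to 9).
  2: 2 XOR 4 = 6 ≥ 2 — no move.
  11: 11 XOR 4 = 15 ≥ 11 — no move.
That gives 1 winning move.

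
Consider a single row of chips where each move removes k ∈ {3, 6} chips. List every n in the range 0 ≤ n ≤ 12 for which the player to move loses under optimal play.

0, 1, 2, 9, 10, 11

Compute g(0), g(1), … for moves {3, 6}:
g(0) = mex{} = 0
g(1) = mex{} = 0
g(2) = mex{} = 0
g(3) = mex{0} = 1
g(4) = mex{0} = 1
g(5) = mex{0} = 1
g(6) = mex{0,1} = 2
g(7) = mex{0,1} = 2
g(8) = mex{0,1} = 2
g(9) = mex{1,2} = 0
g(10) = mex{1,2} = 0
g(11) = mex{1,2} = 0
g(12) = mex{0,2} = 1
The P-positions (g = 0) in 0..12 are 0, 1, 2, 9, 10, 11.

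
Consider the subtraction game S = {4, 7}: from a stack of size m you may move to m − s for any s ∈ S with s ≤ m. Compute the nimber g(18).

Build the Grundy sequence with g(k) = mex{g(k−s) : s ∈ {4, 7}, s ≤ k}:
k:     0  1  2  3  4  5  6  7  8  9 10 11 12 13 14 15 16 17 18
g(k):  0  0  0  0  1  1  1  1  2  2  2  0  0  0  0  1  1  1  1
So g(18) = 1.

1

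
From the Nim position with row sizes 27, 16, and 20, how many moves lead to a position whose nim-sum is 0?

Nim-sum: 27 ⊕ 16 ⊕ 20 = 31.
The overall nim-sum is X = 31. A row of size p has a winning move iff p XOR X < p (reduce it to p XOR X).
  27: 27 XOR 31 = 4 < 27 — winning move (to 4).
  16: 16 XOR 31 = 15 < 16 — winning move (to 15).
  20: 20 XOR 31 = 11 < 20 — winning move (to 11).
That gives 3 winning moves.

3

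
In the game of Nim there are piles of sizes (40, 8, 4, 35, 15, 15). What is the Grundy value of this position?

Write each in binary and XOR column by column:
  101000  (40)
  001000  (8)
  000100  (4)
  100011  (35)
  001111  (15)
  001111  (15)
  ------
  000111  (7)

7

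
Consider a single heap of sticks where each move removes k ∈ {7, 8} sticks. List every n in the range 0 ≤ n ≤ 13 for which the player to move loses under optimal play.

0, 1, 2, 3, 4, 5, 6

Grundy values for subtraction set {7, 8}:
k:     0  1  2  3  4  5  6  7  8  9 10 11 12 13
g(k):  0  0  0  0  0  0  0  1  1  1  1  1  1  1
The P-positions (g = 0) in 0..13 are 0, 1, 2, 3, 4, 5, 6.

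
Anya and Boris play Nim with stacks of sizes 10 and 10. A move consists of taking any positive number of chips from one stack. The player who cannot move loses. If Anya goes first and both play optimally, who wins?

Boris wins

Compute the nim-sum pairwise:
10 ^ 10 = 0
The nim-sum is 0, so this is a P-position: the player to move is in a losing position under optimal play; Anya is about to move from it and so loses — Boris wins.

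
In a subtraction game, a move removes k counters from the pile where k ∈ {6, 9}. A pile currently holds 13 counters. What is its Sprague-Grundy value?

Compute g(0), g(1), … for moves {6, 9}:
k:     0  1  2  3  4  5  6  7  8  9 10 11 12 13
g(k):  0  0  0  0  0  0  1  1  1  1  1  1  2  2
So g(13) = 2.

2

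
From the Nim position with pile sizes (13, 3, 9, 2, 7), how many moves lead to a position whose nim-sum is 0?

Nim-sum: 13 ⊕ 3 ⊕ 9 ⊕ 2 ⊕ 7 = 2.
The overall nim-sum is X = 2. A pile of size p has a winning move iff p XOR X < p (reduce it to p XOR X).
  13: 13 XOR 2 = 15 ≥ 13 — no move.
  3: 3 XOR 2 = 1 < 3 — winning move (to 1).
  9: 9 XOR 2 = 11 ≥ 9 — no move.
  2: 2 XOR 2 = 0 < 2 — winning move (to 0).
  7: 7 XOR 2 = 5 < 7 — winning move (to 5).
That gives 3 winning moves.

3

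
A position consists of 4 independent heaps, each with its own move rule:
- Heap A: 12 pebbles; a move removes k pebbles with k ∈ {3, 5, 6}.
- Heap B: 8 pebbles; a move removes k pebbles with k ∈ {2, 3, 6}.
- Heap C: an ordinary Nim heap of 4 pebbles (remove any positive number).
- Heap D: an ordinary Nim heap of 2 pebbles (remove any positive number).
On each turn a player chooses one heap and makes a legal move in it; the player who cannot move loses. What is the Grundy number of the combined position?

Build the Grundy sequence for heap A with g(k) = mex{g(k−s) : s ∈ {3, 5, 6}, s ≤ k}:
k:     0  1  2  3  4  5  6  7  8  9 10 11 12
g(k):  0  0  0  1  1  1  2  2  2  0  0  0  1
So g(12) = 1.
For heap B, compute g(0), g(1), … with moves {2, 3, 6}:
g(0) = mex{} = 0
g(1) = mex{} = 0
g(2) = mex{0} = 1
g(3) = mex{0} = 1
g(4) = mex{0,1} = 2
g(5) = mex{1} = 0
g(6) = mex{0,1,2} = 3
g(7) = mex{0,2} = 1
g(8) = mex{0,1,3} = 2
So g(8) = 2.
Heap C is a plain Nim heap of size 4, so its Grundy value is 4.
Heap D is a plain Nim heap of size 2, so its Grundy value is 2.
The value of a disjunctive sum is the nim-sum of the parts.
Combined value = 1 XOR 2 XOR 4 XOR 2 = 5.

5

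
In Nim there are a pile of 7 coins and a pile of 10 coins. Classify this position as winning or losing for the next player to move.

Winning position

Compute the nim-sum pairwise:
7 ^ 10 = 13
The nim-sum is 13 ≠ 0, so this is an N-position: the player to move can win.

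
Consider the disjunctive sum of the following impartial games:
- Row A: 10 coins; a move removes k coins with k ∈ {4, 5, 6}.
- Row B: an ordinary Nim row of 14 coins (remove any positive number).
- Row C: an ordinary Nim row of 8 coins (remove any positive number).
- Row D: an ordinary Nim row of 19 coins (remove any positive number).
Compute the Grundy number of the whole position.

21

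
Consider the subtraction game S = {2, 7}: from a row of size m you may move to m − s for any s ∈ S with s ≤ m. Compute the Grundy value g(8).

2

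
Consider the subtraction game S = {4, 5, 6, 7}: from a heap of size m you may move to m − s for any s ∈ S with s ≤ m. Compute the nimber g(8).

2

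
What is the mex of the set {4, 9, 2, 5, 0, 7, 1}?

3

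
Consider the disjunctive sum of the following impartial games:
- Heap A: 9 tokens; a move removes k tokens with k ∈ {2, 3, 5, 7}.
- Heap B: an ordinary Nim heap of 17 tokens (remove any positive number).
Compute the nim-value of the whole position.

For heap A, compute g(0), g(1), … with moves {2, 3, 5, 7}:
k:     0  1  2  3  4  5  6  7  8  9
g(k):  0  0  1  1  2  2  3  3  4  0
So g(9) = 0.
Heap B is a plain Nim heap of size 17, so its Grundy value is 17.
By the Sprague-Grundy theorem, the Grundy value of a sum of independent games is the XOR of the component values.
Combined value = 0 XOR 17 = 17.

17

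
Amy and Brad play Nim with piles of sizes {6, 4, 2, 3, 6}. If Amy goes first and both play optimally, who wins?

Amy wins

Nim-sum: 6 ^ 4 ^ 2 ^ 3 ^ 6 = 5.
The nim-sum is 5 ≠ 0, so this is an N-position: the player to move can win; Amy has a winning move.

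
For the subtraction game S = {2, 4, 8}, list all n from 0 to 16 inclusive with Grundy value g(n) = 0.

0, 1, 6, 7, 12, 13

Build the Grundy sequence with g(k) = mex{g(k−s) : s ∈ {2, 4, 8}, s ≤ k}:
k:     0  1  2  3  4  5  6  7  8  9 10 11 12 13 14 15 16
g(k):  0  0  1  1  2  2  0  0  1  1  2  2  0  0  1  1  2
The P-positions (g = 0) in 0..16 are 0, 1, 6, 7, 12, 13.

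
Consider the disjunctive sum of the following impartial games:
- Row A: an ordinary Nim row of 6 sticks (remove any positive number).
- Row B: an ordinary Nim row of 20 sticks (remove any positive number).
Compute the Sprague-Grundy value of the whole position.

18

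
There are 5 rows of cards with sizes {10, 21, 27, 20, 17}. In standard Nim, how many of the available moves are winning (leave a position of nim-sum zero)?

Nim-sum: 10 ⊕ 21 ⊕ 27 ⊕ 20 ⊕ 17 = 1.
The overall nim-sum is X = 1. A row of size p has a winning move iff p XOR X < p (reduce it to p XOR X).
  10: 10 XOR 1 = 11 ≥ 10 — no move.
  21: 21 XOR 1 = 20 < 21 — winning move (to 20).
  27: 27 XOR 1 = 26 < 27 — winning move (to 26).
  20: 20 XOR 1 = 21 ≥ 20 — no move.
  17: 17 XOR 1 = 16 < 17 — winning move (to 16).
That gives 3 winning moves.

3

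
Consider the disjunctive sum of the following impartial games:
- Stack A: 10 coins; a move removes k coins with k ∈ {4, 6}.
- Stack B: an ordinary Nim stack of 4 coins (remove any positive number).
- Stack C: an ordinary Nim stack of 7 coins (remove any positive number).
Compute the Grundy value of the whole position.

3

Grundy values for stack A (subtraction set {4, 6}):
g(0) = mex{} = 0
g(1) = mex{} = 0
g(2) = mex{} = 0
g(3) = mex{} = 0
g(4) = mex{0} = 1
g(5) = mex{0} = 1
g(6) = mex{0} = 1
g(7) = mex{0} = 1
g(8) = mex{0,1} = 2
g(9) = mex{0,1} = 2
g(10) = mex{1} = 0
So g(10) = 0.
Stack B is a plain Nim stack of size 4, so its Grundy value is 4.
Stack C is a plain Nim stack of size 7, so its Grundy value is 7.
The value of a disjunctive sum is the nim-sum of the parts.
Combined value = 0 XOR 4 XOR 7 = 3.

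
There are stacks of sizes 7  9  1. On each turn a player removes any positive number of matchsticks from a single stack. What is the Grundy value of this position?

15

Compute the nim-sum pairwise:
7 ⊕ 9 = 14
14 ⊕ 1 = 15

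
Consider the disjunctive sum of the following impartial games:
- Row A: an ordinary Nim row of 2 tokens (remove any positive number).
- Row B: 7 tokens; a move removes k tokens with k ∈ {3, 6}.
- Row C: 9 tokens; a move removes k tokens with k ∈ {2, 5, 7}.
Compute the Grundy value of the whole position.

2

Row A is a plain Nim row of size 2, so its Grundy value is 2.
For row B, compute g(0), g(1), … with moves {3, 6}:
g(0) = mex{} = 0
g(1) = mex{} = 0
g(2) = mex{} = 0
g(3) = mex{0} = 1
g(4) = mex{0} = 1
g(5) = mex{0} = 1
g(6) = mex{0,1} = 2
g(7) = mex{0,1} = 2
So g(7) = 2.
For row C, compute g(0), g(1), … with moves {2, 5, 7}:
g(0) = mex{} = 0
g(1) = mex{} = 0
g(2) = mex{0} = 1
g(3) = mex{0} = 1
g(4) = mex{1} = 0
g(5) = mex{0,1} = 2
g(6) = mex{0} = 1
g(7) = mex{0,1,2} = 3
g(8) = mex{0,1} = 2
g(9) = mex{0,1,3} = 2
So g(9) = 2.
The value of a disjunctive sum is the nim-sum of the parts.
Combined value = 2 XOR 2 XOR 2 = 2.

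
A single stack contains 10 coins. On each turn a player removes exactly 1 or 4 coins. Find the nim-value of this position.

0

Build the Grundy sequence with g(k) = mex{g(k−s) : s ∈ {1, 4}, s ≤ k}:
k:     0  1  2  3  4  5  6  7  8  9 10
g(k):  0  1  0  1  2  0  1  0  1  2  0
So g(10) = 0.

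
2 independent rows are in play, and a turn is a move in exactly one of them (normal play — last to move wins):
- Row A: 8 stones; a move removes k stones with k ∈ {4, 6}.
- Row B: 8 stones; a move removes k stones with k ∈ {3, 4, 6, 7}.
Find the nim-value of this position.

0

Grundy values for row A (subtraction set {4, 6}):
k:     0  1  2  3  4  5  6  7  8
g(k):  0  0  0  0  1  1  1  1  2
So g(8) = 2.
Build the Grundy sequence for row B with g(k) = mex{g(k−s) : s ∈ {3, 4, 6, 7}, s ≤ k}:
k:     0  1  2  3  4  5  6  7  8
g(k):  0  0  0  1  1  1  2  2  2
So g(8) = 2.
By the Sprague-Grundy theorem, the Grundy value of a sum of independent games is the XOR of the component values.
Combined value = 2 ⊕ 2 = 0.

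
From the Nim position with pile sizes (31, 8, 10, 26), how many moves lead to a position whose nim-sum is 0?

1

Write each in binary and XOR column by column:
  11111  (31)
  01000  (8)
  01010  (10)
  11010  (26)
  -----
  00111  (7)
The overall nim-sum is X = 7. A pile of size p has a winning move iff p XOR X < p (reduce it to p XOR X).
  31: 31 XOR 7 = 24 < 31 — winning move (to 24).
  8: 8 XOR 7 = 15 ≥ 8 — no move.
  10: 10 XOR 7 = 13 ≥ 10 — no move.
  26: 26 XOR 7 = 29 ≥ 26 — no move.
That gives 1 winning move.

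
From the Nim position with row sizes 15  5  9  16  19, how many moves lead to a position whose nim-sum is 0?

0

Write each in binary and XOR column by column:
  01111  (15)
  00101  (5)
  01001  (9)
  10000  (16)
  10011  (19)
  -----
  00000  (0)
The nim-sum is already 0, so every move leaves a nonzero nim-sum — there are no winning moves.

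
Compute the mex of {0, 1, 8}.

The values 0, 1 are all present; 2 is the first non-negative integer missing from the set.

2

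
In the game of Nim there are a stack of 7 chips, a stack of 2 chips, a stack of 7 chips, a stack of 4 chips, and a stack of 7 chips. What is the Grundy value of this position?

Compute the nim-sum pairwise:
7 XOR 2 = 5
5 XOR 7 = 2
2 XOR 4 = 6
6 XOR 7 = 1

1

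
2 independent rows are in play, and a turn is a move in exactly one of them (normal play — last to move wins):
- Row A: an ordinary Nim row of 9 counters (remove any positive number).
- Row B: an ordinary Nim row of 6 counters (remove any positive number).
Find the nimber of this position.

Row A is a plain Nim row of size 9, so its Grundy value is 9.
Row B is a plain Nim row of size 6, so its Grundy value is 6.
By the Sprague-Grundy theorem, the Grundy value of a sum of independent games is the XOR of the component values.
Combined value = 9 ⊕ 6 = 15.

15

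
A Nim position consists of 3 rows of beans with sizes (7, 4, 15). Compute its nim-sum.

12

Compute the nim-sum pairwise:
7 ^ 4 = 3
3 ^ 15 = 12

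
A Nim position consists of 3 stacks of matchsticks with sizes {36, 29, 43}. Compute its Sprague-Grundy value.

18

Nim-sum: 36 ⊕ 29 ⊕ 43 = 18.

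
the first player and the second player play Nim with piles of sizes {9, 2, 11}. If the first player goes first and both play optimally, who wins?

Write each in binary and XOR column by column:
  1001  (9)
  0010  (2)
  1011  (11)
  ----
  0000  (0)
The nim-sum is 0, so this is a P-position: the player to move is in a losing position under optimal play; the first player is about to move from it and so loses — the second player wins.

the second player wins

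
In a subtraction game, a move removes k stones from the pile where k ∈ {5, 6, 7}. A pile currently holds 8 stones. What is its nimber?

1

Build the Grundy sequence with g(k) = mex{g(k−s) : s ∈ {5, 6, 7}, s ≤ k}:
g(0) = mex{} = 0
g(1) = mex{} = 0
g(2) = mex{} = 0
g(3) = mex{} = 0
g(4) = mex{} = 0
g(5) = mex{0} = 1
g(6) = mex{0} = 1
g(7) = mex{0} = 1
g(8) = mex{0} = 1
So g(8) = 1.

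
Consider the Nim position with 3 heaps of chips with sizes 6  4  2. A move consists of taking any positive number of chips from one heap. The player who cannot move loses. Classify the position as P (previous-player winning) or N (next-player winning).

P-position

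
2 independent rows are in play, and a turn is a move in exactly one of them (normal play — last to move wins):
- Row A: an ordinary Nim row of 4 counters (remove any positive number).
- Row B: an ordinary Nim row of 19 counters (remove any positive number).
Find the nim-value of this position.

Row A is a plain Nim row of size 4, so its Grundy value is 4.
Row B is a plain Nim row of size 19, so its Grundy value is 19.
By the Sprague-Grundy theorem, the Grundy value of a sum of independent games is the XOR of the component values.
Combined value = 4 ⊕ 19 = 23.

23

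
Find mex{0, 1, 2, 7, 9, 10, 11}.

3

The values 0, 1, 2 are all present; 3 is the first non-negative integer missing from the set.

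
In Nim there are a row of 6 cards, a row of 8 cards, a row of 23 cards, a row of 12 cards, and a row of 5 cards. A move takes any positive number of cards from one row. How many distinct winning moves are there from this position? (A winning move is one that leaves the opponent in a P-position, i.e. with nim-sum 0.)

1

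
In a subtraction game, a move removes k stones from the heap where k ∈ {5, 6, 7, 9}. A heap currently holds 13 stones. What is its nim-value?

Grundy values for subtraction set {5, 6, 7, 9}:
k:     0  1  2  3  4  5  6  7  8  9 10 11 12 13
g(k):  0  0  0  0  0  1  1  1  1  1  2  2  2  2
So g(13) = 2.

2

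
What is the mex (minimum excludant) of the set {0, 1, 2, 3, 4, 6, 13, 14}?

The values 0, 1, 2, 3, 4 are all present; 5 is the first non-negative integer missing from the set.

5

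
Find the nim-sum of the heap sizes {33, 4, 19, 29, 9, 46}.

12

Nim-sum: 33 XOR 4 XOR 19 XOR 29 XOR 9 XOR 46 = 12.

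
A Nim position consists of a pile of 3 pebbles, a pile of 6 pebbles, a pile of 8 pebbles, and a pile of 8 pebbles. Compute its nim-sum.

5

Compute the nim-sum pairwise:
3 XOR 6 = 5
5 XOR 8 = 13
13 XOR 8 = 5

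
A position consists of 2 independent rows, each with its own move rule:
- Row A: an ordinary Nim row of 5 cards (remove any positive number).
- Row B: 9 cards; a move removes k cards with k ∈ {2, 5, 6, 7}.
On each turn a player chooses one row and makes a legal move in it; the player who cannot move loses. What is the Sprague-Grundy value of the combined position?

7

Row A is a plain Nim row of size 5, so its Grundy value is 5.
Build the Grundy sequence for row B with g(k) = mex{g(k−s) : s ∈ {2, 5, 6, 7}, s ≤ k}:
g(0) = mex{} = 0
g(1) = mex{} = 0
g(2) = mex{0} = 1
g(3) = mex{0} = 1
g(4) = mex{1} = 0
g(5) = mex{0,1} = 2
g(6) = mex{0} = 1
g(7) = mex{0,1,2} = 3
g(8) = mex{0,1} = 2
g(9) = mex{0,1,3} = 2
So g(9) = 2.
The value of a disjunctive sum is the nim-sum of the parts.
Combined value = 5 ⊕ 2 = 7.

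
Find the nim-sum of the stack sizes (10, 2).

Nim-sum: 10 ⊕ 2 = 8.

8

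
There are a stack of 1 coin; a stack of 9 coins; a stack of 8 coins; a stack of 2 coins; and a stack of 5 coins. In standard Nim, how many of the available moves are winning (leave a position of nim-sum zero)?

1

Compute the nim-sum pairwise:
1 ^ 9 = 8
8 ^ 8 = 0
0 ^ 2 = 2
2 ^ 5 = 7
The overall nim-sum is X = 7. A stack of size p has a winning move iff p XOR X < p (reduce it to p XOR X).
  1: 1 XOR 7 = 6 ≥ 1 — no move.
  9: 9 XOR 7 = 14 ≥ 9 — no move.
  8: 8 XOR 7 = 15 ≥ 8 — no move.
  2: 2 XOR 7 = 5 ≥ 2 — no move.
  5: 5 XOR 7 = 2 < 5 — winning move (to 2).
That gives 1 winning move.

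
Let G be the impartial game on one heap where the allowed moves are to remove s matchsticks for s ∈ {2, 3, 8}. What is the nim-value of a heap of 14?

2

Compute g(0), g(1), … for moves {2, 3, 8}:
g(0) = mex{} = 0
g(1) = mex{} = 0
g(2) = mex{0} = 1
g(3) = mex{0} = 1
g(4) = mex{0,1} = 2
g(5) = mex{1} = 0
g(6) = mex{1,2} = 0
g(7) = mex{0,2} = 1
g(8) = mex{0} = 1
g(9) = mex{0,1} = 2
g(10) = mex{1} = 0
g(11) = mex{1,2} = 0
g(12) = mex{0,2} = 1
g(13) = mex{0} = 1
g(14) = mex{0,1} = 2
So g(14) = 2.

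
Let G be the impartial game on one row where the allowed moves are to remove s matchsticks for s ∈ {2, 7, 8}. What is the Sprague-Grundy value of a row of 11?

3

Grundy values for subtraction set {2, 7, 8}:
k:     0  1  2  3  4  5  6  7  8  9 10 11
g(k):  0  0  1  1  0  0  1  1  2  2  0  3
So g(11) = 3.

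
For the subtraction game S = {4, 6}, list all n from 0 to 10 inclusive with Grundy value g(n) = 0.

0, 1, 2, 3, 10

Build the Grundy sequence with g(k) = mex{g(k−s) : s ∈ {4, 6}, s ≤ k}:
g(0) = mex{} = 0
g(1) = mex{} = 0
g(2) = mex{} = 0
g(3) = mex{} = 0
g(4) = mex{0} = 1
g(5) = mex{0} = 1
g(6) = mex{0} = 1
g(7) = mex{0} = 1
g(8) = mex{0,1} = 2
g(9) = mex{0,1} = 2
g(10) = mex{1} = 0
The P-positions (g = 0) in 0..10 are 0, 1, 2, 3, 10.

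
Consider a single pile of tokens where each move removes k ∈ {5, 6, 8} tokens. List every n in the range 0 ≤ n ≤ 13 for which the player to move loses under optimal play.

Compute g(0), g(1), … for moves {5, 6, 8}:
g(0) = mex{} = 0
g(1) = mex{} = 0
g(2) = mex{} = 0
g(3) = mex{} = 0
g(4) = mex{} = 0
g(5) = mex{0} = 1
g(6) = mex{0} = 1
g(7) = mex{0} = 1
g(8) = mex{0} = 1
g(9) = mex{0} = 1
g(10) = mex{0,1} = 2
g(11) = mex{0,1} = 2
g(12) = mex{0,1} = 2
g(13) = mex{1} = 0
The P-positions (g = 0) in 0..13 are 0, 1, 2, 3, 4, 13.

0, 1, 2, 3, 4, 13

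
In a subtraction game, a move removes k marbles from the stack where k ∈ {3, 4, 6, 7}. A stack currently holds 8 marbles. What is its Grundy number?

2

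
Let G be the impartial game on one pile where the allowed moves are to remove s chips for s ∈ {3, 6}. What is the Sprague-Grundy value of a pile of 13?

1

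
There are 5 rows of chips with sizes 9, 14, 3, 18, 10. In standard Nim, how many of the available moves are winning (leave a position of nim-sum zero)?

Write each in binary and XOR column by column:
  01001  (9)
  01110  (14)
  00011  (3)
  10010  (18)
  01010  (10)
  -----
  11100  (28)
The overall nim-sum is X = 28. A row of size p has a winning move iff p XOR X < p (reduce it to p XOR X).
  9: 9 XOR 28 = 21 ≥ 9 — no move.
  14: 14 XOR 28 = 18 ≥ 14 — no move.
  3: 3 XOR 28 = 31 ≥ 3 — no move.
  18: 18 XOR 28 = 14 < 18 — winning move (to 14).
  10: 10 XOR 28 = 22 ≥ 10 — no move.
That gives 1 winning move.

1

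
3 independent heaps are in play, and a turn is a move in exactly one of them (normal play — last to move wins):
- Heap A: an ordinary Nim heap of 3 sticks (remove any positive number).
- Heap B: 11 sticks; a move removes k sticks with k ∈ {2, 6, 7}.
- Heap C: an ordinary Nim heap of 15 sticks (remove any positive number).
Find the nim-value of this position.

Heap A is a plain Nim heap of size 3, so its Grundy value is 3.
Grundy values for heap B (subtraction set {2, 6, 7}):
k:     0  1  2  3  4  5  6  7  8  9 10 11
g(k):  0  0  1  1  0  0  1  1  2  0  3  1
So g(11) = 1.
Heap C is a plain Nim heap of size 15, so its Grundy value is 15.
The value of a disjunctive sum is the nim-sum of the parts.
Combined value = 3 XOR 1 XOR 15 = 13.

13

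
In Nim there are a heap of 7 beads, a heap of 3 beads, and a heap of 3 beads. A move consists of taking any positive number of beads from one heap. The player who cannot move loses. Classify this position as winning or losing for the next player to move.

Winning position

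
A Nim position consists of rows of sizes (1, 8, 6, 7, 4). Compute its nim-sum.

12

Compute the nim-sum pairwise:
1 ⊕ 8 = 9
9 ⊕ 6 = 15
15 ⊕ 7 = 8
8 ⊕ 4 = 12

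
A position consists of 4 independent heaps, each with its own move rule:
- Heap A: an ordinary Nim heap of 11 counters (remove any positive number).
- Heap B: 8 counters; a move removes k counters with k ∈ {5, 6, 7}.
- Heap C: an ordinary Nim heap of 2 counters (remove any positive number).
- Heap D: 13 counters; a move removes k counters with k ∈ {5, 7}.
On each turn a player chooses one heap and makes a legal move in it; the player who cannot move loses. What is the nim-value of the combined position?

8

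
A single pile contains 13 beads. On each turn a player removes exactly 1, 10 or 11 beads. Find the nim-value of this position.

3

Grundy values for subtraction set {1, 10, 11}:
g(0) = mex{} = 0
g(1) = mex{0} = 1
g(2) = mex{1} = 0
g(3) = mex{0} = 1
g(4) = mex{1} = 0
g(5) = mex{0} = 1
g(6) = mex{1} = 0
g(7) = mex{0} = 1
g(8) = mex{1} = 0
g(9) = mex{0} = 1
g(10) = mex{0,1} = 2
g(11) = mex{0,1,2} = 3
g(12) = mex{0,1,3} = 2
g(13) = mex{0,1,2} = 3
So g(13) = 3.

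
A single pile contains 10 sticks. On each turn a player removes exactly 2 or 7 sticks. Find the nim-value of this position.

0

Grundy values for subtraction set {2, 7}:
k:     0  1  2  3  4  5  6  7  8  9 10
g(k):  0  0  1  1  0  0  1  1  2  0  0
So g(10) = 0.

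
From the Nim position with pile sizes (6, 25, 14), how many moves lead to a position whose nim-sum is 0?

1

Nim-sum: 6 XOR 25 XOR 14 = 17.
The overall nim-sum is X = 17. A pile of size p has a winning move iff p XOR X < p (reduce it to p XOR X).
  6: 6 XOR 17 = 23 ≥ 6 — no move.
  25: 25 XOR 17 = 8 < 25 — winning move (to 8).
  14: 14 XOR 17 = 31 ≥ 14 — no move.
That gives 1 winning move.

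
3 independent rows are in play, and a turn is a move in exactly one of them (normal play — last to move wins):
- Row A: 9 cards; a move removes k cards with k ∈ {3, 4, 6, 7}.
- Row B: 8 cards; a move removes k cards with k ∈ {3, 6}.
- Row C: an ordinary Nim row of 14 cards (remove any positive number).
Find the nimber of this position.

15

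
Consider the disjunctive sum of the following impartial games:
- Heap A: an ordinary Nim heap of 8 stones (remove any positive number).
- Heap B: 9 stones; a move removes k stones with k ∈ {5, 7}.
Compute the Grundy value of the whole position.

9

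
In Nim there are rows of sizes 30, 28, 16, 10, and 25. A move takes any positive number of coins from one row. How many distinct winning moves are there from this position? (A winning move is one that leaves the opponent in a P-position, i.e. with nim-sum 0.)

Compute the nim-sum pairwise:
30 XOR 28 = 2
2 XOR 16 = 18
18 XOR 10 = 24
24 XOR 25 = 1
The overall nim-sum is X = 1. A row of size p has a winning move iff p XOR X < p (reduce it to p XOR X).
  30: 30 XOR 1 = 31 ≥ 30 — no move.
  28: 28 XOR 1 = 29 ≥ 28 — no move.
  16: 16 XOR 1 = 17 ≥ 16 — no move.
  10: 10 XOR 1 = 11 ≥ 10 — no move.
  25: 25 XOR 1 = 24 < 25 — winning move (to 24).
That gives 1 winning move.

1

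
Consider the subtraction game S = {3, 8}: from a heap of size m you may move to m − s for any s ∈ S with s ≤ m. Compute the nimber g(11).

0

Grundy values for subtraction set {3, 8}:
k:     0  1  2  3  4  5  6  7  8  9 10 11
g(k):  0  0  0  1  1  1  0  0  2  1  1  0
So g(11) = 0.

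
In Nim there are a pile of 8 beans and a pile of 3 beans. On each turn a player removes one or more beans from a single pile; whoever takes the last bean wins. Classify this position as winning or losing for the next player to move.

In binary:
  1000  (8)
  0011  (3)
  ----
  1011  (11)
The nim-sum is 11 ≠ 0, so this is an N-position: the player to move can win.

Winning position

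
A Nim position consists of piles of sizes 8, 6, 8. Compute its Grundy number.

6

Compute the nim-sum pairwise:
8 ⊕ 6 = 14
14 ⊕ 8 = 6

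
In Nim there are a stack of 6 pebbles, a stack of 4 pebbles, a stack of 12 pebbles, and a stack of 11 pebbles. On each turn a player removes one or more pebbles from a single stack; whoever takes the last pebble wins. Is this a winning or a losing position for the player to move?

Winning position

Compute the nim-sum pairwise:
6 ^ 4 = 2
2 ^ 12 = 14
14 ^ 11 = 5
The nim-sum is 5 ≠ 0, so this is an N-position: the player to move can win.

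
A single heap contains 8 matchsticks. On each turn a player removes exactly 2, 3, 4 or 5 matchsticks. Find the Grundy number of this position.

Build the Grundy sequence with g(k) = mex{g(k−s) : s ∈ {2, 3, 4, 5}, s ≤ k}:
g(0) = mex{} = 0
g(1) = mex{} = 0
g(2) = mex{0} = 1
g(3) = mex{0} = 1
g(4) = mex{0,1} = 2
g(5) = mex{0,1} = 2
g(6) = mex{0,1,2} = 3
g(7) = mex{1,2} = 0
g(8) = mex{1,2,3} = 0
So g(8) = 0.

0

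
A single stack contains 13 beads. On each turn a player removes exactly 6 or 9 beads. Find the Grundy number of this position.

2

Compute g(0), g(1), … for moves {6, 9}:
g(0) = mex{} = 0
g(1) = mex{} = 0
g(2) = mex{} = 0
g(3) = mex{} = 0
g(4) = mex{} = 0
g(5) = mex{} = 0
g(6) = mex{0} = 1
g(7) = mex{0} = 1
g(8) = mex{0} = 1
g(9) = mex{0} = 1
g(10) = mex{0} = 1
g(11) = mex{0} = 1
g(12) = mex{0,1} = 2
g(13) = mex{0,1} = 2
So g(13) = 2.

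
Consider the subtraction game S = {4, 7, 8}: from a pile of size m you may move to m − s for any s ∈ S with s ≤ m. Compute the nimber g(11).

2

Build the Grundy sequence with g(k) = mex{g(k−s) : s ∈ {4, 7, 8}, s ≤ k}:
g(0) = mex{} = 0
g(1) = mex{} = 0
g(2) = mex{} = 0
g(3) = mex{} = 0
g(4) = mex{0} = 1
g(5) = mex{0} = 1
g(6) = mex{0} = 1
g(7) = mex{0} = 1
g(8) = mex{0,1} = 2
g(9) = mex{0,1} = 2
g(10) = mex{0,1} = 2
g(11) = mex{0,1} = 2
So g(11) = 2.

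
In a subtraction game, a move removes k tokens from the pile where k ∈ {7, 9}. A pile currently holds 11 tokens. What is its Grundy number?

Build the Grundy sequence with g(k) = mex{g(k−s) : s ∈ {7, 9}, s ≤ k}:
g(0) = mex{} = 0
g(1) = mex{} = 0
g(2) = mex{} = 0
g(3) = mex{} = 0
g(4) = mex{} = 0
g(5) = mex{} = 0
g(6) = mex{} = 0
g(7) = mex{0} = 1
g(8) = mex{0} = 1
g(9) = mex{0} = 1
g(10) = mex{0} = 1
g(11) = mex{0} = 1
So g(11) = 1.

1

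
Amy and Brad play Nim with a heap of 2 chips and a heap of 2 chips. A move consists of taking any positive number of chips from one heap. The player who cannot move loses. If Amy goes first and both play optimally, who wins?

In binary:
  10  (2)
  10  (2)
  --
  00  (0)
The nim-sum is 0, so this is a P-position: the player to move is in a losing position under optimal play; Amy is about to move from it and so loses — Brad wins.

Brad wins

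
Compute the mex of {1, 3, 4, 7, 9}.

0 is not in the set, so the mex is 0.

0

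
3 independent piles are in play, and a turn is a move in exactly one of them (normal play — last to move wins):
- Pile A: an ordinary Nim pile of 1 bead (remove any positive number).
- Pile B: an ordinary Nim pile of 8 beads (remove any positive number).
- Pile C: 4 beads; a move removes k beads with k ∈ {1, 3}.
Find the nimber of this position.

9

Pile A is a plain Nim pile of size 1, so its Grundy value is 1.
Pile B is a plain Nim pile of size 8, so its Grundy value is 8.
Grundy values for pile C (subtraction set {1, 3}):
k:     0  1  2  3  4
g(k):  0  1  0  1  0
So g(4) = 0.
By the Sprague-Grundy theorem, the Grundy value of a sum of independent games is the XOR of the component values.
Combined value = 1 XOR 8 XOR 0 = 9.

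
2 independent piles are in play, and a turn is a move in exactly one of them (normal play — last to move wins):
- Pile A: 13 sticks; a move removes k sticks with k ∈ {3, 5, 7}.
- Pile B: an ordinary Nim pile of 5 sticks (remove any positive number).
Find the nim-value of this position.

4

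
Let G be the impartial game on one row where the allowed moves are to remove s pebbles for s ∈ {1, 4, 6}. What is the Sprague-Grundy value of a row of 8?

Compute g(0), g(1), … for moves {1, 4, 6}:
g(0) = mex{} = 0
g(1) = mex{0} = 1
g(2) = mex{1} = 0
g(3) = mex{0} = 1
g(4) = mex{0,1} = 2
g(5) = mex{1,2} = 0
g(6) = mex{0} = 1
g(7) = mex{1} = 0
g(8) = mex{0,2} = 1
So g(8) = 1.

1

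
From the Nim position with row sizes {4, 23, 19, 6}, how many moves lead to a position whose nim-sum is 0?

3

Nim-sum: 4 ⊕ 23 ⊕ 19 ⊕ 6 = 6.
The overall nim-sum is X = 6. A row of size p has a winning move iff p XOR X < p (reduce it to p XOR X).
  4: 4 XOR 6 = 2 < 4 — winning move (to 2).
  23: 23 XOR 6 = 17 < 23 — winning move (to 17).
  19: 19 XOR 6 = 21 ≥ 19 — no move.
  6: 6 XOR 6 = 0 < 6 — winning move (to 0).
That gives 3 winning moves.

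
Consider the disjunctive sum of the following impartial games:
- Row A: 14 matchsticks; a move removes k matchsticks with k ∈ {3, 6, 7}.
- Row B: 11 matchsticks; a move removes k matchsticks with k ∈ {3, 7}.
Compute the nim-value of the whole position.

1

Build the Grundy sequence for row A with g(k) = mex{g(k−s) : s ∈ {3, 6, 7}, s ≤ k}:
g(0) = mex{} = 0
g(1) = mex{} = 0
g(2) = mex{} = 0
g(3) = mex{0} = 1
g(4) = mex{0} = 1
g(5) = mex{0} = 1
g(6) = mex{0,1} = 2
g(7) = mex{0,1} = 2
g(8) = mex{0,1} = 2
g(9) = mex{0,1,2} = 3
g(10) = mex{1,2} = 0
g(11) = mex{1,2} = 0
g(12) = mex{1,2,3} = 0
g(13) = mex{0,2} = 1
g(14) = mex{0,2} = 1
So g(14) = 1.
Grundy values for row B (subtraction set {3, 7}):
g(0) = mex{} = 0
g(1) = mex{} = 0
g(2) = mex{} = 0
g(3) = mex{0} = 1
g(4) = mex{0} = 1
g(5) = mex{0} = 1
g(6) = mex{1} = 0
g(7) = mex{0,1} = 2
g(8) = mex{0,1} = 2
g(9) = mex{0} = 1
g(10) = mex{1,2} = 0
g(11) = mex{1,2} = 0
So g(11) = 0.
The value of a disjunctive sum is the nim-sum of the parts.
Combined value = 1 ⊕ 0 = 1.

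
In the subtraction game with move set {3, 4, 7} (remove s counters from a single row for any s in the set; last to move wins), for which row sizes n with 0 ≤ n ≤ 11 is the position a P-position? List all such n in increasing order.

Grundy values for subtraction set {3, 4, 7}:
k:     0  1  2  3  4  5  6  7  8  9 10 11
g(k):  0  0  0  1  1  1  2  2  2  3  0  0
The P-positions (g = 0) in 0..11 are 0, 1, 2, 10, 11.

0, 1, 2, 10, 11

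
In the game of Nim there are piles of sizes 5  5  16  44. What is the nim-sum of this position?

60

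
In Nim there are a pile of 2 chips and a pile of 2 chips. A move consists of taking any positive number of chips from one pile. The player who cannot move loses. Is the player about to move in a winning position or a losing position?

Losing position

Bitwise XOR of the heap sizes:
  10  (2)
  10  (2)
  --
  00  (0)
The nim-sum is 0, so this is a P-position: the player to move is in a losing position under optimal play.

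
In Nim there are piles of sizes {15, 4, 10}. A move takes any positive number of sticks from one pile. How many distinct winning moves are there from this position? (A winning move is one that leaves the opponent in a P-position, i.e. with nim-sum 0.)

1

Nim-sum: 15 XOR 4 XOR 10 = 1.
The overall nim-sum is X = 1. A pile of size p has a winning move iff p XOR X < p (reduce it to p XOR X).
  15: 15 XOR 1 = 14 < 15 — winning move (to 14).
  4: 4 XOR 1 = 5 ≥ 4 — no move.
  10: 10 XOR 1 = 11 ≥ 10 — no move.
That gives 1 winning move.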